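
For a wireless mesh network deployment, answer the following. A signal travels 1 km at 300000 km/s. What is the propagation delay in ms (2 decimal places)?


Given: distance = 1 km, speed = 300000 km/s
Delay = distance / speed = 1 / 300000 seconds
Delay in ms = 1 * 1000 / 300000
Delay = 0.0033 ms
Rounded to 2 dp = 0.00 ms

0.00


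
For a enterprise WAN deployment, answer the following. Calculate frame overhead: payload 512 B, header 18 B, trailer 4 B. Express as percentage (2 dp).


Given: payload = 512 B, header = 18 B, trailer = 4 B
Overhead bytes = header + trailer = 18 + 4 = 22
Total frame = payload + overhead = 512 + 22 = 534
Overhead % = 22 / 534 * 100 = 4.1199% -> 4.12% (2 dp)

4.12


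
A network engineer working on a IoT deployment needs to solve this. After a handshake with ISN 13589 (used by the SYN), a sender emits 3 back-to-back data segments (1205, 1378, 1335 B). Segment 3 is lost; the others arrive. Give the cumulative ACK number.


SYN uses sequence number 13589; first data byte = ISN + 1 = 13590.
Segment 1: SEQ = 13590, len = 1205 B, covers [13590, 14794]
Segment 2: SEQ = 14795, len = 1378 B, covers [14795, 16172]
Segment 3: SEQ = 16173, len = 1335 B, covers [16173, 17507] [LOST]
In-order data received: bytes [13590, 16172] (segments 1..2).
Segment 3 missing -> gap begins at byte 16173.
Cumulative ACK = next expected in-order byte = 13590 + 1205 + 1378 = 16173

16173


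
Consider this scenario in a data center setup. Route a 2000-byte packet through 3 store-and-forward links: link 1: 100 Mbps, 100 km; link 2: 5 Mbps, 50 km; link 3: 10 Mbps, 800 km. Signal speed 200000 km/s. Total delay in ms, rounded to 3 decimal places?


Packet = 2000 bytes = 16000 bits. Store-and-forward: sum (t_trans + t_prop) per link.
Link 1: t_trans = 16000/(100*10^6) s = 0.1600 ms; t_prop = 100/200000 s = 0.5000 ms; subtotal = 0.6600 ms
Link 2: t_trans = 16000/(5*10^6) s = 3.2000 ms; t_prop = 50/200000 s = 0.2500 ms; subtotal = 3.4500 ms
Link 3: t_trans = 16000/(10*10^6) s = 1.6000 ms; t_prop = 800/200000 s = 4.0000 ms; subtotal = 5.6000 ms
End-to-end = 0.6600 + 3.4500 + 5.6000 = 9.7100 ms -> 9.710 ms (3 dp)

9.710


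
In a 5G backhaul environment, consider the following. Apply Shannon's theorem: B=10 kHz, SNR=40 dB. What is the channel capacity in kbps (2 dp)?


Given: B = 10 kHz, SNR = 40 dB
SNR linear = 10^(40/10) = 10000
1 + SNR = 10001
log2(10001) = 13.2878566418
C = 10 * 1000 * 13.2878566418 = 132878.5664 bps
C = 132.878566 kbps -> 132.88 kbps (2 dp)

132.88


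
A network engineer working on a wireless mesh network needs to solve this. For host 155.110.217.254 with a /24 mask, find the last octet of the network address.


Given: IP = 155.110.217.254, prefix = /24
Subnet mask = 255.255.255.0
Last octet of IP: 254
Last octet of mask: 0
Network last octet = 254 AND 0 = 0

0


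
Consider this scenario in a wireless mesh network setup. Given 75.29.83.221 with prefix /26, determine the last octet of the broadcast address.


Given: IP = 75.29.83.221, prefix = /26
Host bits = 32 - 26 = 6
Network last octet = 221 AND mask = 192
Host part size = 2^6 - 1 = 63
Broadcast last octet = 192 OR 63 = 255

255


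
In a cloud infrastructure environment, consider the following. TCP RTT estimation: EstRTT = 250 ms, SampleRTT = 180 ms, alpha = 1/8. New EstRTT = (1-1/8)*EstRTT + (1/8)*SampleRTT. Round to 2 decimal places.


Given: EstRTT = 250 ms, SampleRTT = 180 ms, alpha = 1/8
New EstRTT = (1 - alpha) * EstRTT + alpha * SampleRTT
(7/8) * 250 = 218.75
(1/8) * 180 = 22.5
New EstRTT = 218.75 + 22.5 = 241.25 ms -> 241.25 ms (2 dp)

241.25


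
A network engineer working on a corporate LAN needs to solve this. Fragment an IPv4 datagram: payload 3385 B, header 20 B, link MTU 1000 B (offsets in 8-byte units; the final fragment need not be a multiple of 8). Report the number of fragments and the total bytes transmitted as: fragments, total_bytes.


Max data per non-final fragment = floor((MTU - header)/8)*8 = floor((1000 - 20)/8)*8 = floor(980/8)*8 = 976 B
Final fragment needs no 8-byte alignment: it can carry up to MTU - header = 980 B
Non-final fragments needed = ceil((payload - 980) / 976) = ceil(2405/976) = ceil(2.4641) = 3
Number of fragments = 3 + 1 = 4
Fragment sizes (data): 3 * 976 B + 457 B (last, 457 <= 980 OK)
Total bytes sent = payload + n_frags * header = 3385 + 4*20 = 3385 + 80 = 3465 B

4, 3465


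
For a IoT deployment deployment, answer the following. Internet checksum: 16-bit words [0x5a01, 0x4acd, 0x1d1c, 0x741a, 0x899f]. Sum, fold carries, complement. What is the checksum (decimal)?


Given words: [0x5a01, 0x4acd, 0x1d1c, 0x741a, 0x899f]
Step 1: Sum all words
Raw sum = 23041 + 19149 + 7452 + 29722 + 35231 = 114595
Step 2: Fold carry: (49059 + 1) = 49060
One's complement = ~49060 & 0xFFFF = 16475

16475


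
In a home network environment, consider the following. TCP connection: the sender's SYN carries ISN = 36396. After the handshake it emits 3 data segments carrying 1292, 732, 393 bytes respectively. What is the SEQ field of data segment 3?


The SYN occupies sequence number ISN = 36396, so the first data byte is ISN + 1 = 36397.
SEQ of data segment i = (ISN + 1) + sum of payload sizes of segments 1..i-1.
Segment 1: SEQ = 36397, payload = 1292 bytes
Segment 2: SEQ = 37689, payload = 732 bytes
Segment 3: SEQ = 38421, payload = 393 bytes
SEQ of segment 3 = 36397 + 1292 + 732 = 38421

38421


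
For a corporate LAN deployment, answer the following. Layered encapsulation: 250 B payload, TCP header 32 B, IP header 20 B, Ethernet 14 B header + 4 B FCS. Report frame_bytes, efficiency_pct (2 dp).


TCP segment = 250 + 32 = 282 B
IP packet = 282 + 20 = 302 B
Ethernet frame = 302 + 14 + 4 = 320 B
Efficiency = app / frame = 250 / 320 = 0.781250 = 78.1250% -> 78.13% (2 dp)

320, 78.13


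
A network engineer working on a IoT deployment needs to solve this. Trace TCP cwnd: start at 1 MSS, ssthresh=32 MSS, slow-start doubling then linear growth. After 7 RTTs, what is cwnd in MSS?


RTT 0: cwnd = 1 MSS (initial)
RTT 1: cwnd = 2 MSS (slow start, doubled)
RTT 2: cwnd = 4 MSS (slow start, doubled)
RTT 3: cwnd = 8 MSS (slow start, doubled)
RTT 4: cwnd = 16 MSS (slow start, doubled)
RTT 5: cwnd = 32 MSS (slow start, doubled)
RTT 6: cwnd = 33 MSS (congestion avoidance, +1)
RTT 7: cwnd = 34 MSS (congestion avoidance, +1)

34


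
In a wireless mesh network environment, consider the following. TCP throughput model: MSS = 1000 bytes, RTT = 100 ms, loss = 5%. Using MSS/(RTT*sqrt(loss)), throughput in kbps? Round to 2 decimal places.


Given: MSS = 1000 bytes, RTT = 100 ms, loss = 5%
RTT in seconds = 100 / 1000 = 0.1
Loss rate = 5% = 0.05
sqrt(loss) = sqrt(0.05) = 0.223606797750
Throughput (bytes/s) = 1000 / (0.1 * 0.223606797750) = 44721.3595
Throughput (kbps) = 44721.3595 * 8 / 1000 = 357.770876 -> 357.77 kbps (2 dp)

357.77


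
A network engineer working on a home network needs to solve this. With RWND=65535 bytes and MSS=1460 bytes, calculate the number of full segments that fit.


Given: RWND = 65535 bytes, MSS = 1460 bytes
Full segments = floor(RWND / MSS)
Full segments = floor(65535 / 1460)
Full segments = floor(44.887) = 44

44


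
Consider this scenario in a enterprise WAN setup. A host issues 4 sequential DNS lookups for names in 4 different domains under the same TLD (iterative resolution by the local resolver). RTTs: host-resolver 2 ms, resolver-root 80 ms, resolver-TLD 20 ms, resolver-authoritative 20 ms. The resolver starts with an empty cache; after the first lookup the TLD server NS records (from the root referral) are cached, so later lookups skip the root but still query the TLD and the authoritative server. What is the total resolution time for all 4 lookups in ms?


Lookup 1 (cold cache): local + root + TLD + auth = 2 + 80 + 20 + 20 = 122 ms
Lookups 2..4 (TLD NS cached -> skip root; new domain -> still ask TLD and auth): local + TLD + auth = 2 + 20 + 20 = 42 ms each
Remaining 3 lookups: 3 * 42 = 126 ms
Total = 122 + 126 = 248 ms

248


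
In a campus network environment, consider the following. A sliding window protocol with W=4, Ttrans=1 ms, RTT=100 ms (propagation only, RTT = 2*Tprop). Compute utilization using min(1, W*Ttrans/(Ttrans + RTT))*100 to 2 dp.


Given: W = 4, Ttrans = 1 ms, RTT = 100 ms (= 2 * Tprop, Tprop = 50 ms)
Cycle time = Ttrans + RTT = 1 + 100 = 101 ms (first packet sent until its ACK returns)
W * Ttrans = 4 * 1 = 4 ms of sending per cycle
W * Ttrans / (Ttrans + RTT) = 4 / 101 = 0.039604
U = min(1, 0.039604) = 0.039604
U% = 3.96%

3.96


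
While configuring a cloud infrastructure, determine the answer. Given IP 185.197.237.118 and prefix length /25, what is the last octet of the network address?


Given: IP = 185.197.237.118, prefix = /25
Subnet mask = 255.255.255.128
Last octet of IP: 118
Last octet of mask: 128
Network last octet = 118 AND 128 = 0

0


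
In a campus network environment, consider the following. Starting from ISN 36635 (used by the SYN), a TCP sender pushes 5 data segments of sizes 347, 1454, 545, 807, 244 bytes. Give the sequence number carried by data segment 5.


The SYN occupies sequence number ISN = 36635, so the first data byte is ISN + 1 = 36636.
SEQ of data segment i = (ISN + 1) + sum of payload sizes of segments 1..i-1.
Segment 1: SEQ = 36636, payload = 347 bytes
Segment 2: SEQ = 36983, payload = 1454 bytes
Segment 3: SEQ = 38437, payload = 545 bytes
Segment 4: SEQ = 38982, payload = 807 bytes
Segment 5: SEQ = 39789, payload = 244 bytes
SEQ of segment 5 = 36636 + 347 + 1454 + 545 + 807 = 39789

39789


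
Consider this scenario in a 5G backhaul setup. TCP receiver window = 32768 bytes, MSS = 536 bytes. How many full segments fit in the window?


Given: RWND = 32768 bytes, MSS = 536 bytes
Full segments = floor(RWND / MSS)
Full segments = floor(32768 / 536)
Full segments = floor(61.1343) = 61

61


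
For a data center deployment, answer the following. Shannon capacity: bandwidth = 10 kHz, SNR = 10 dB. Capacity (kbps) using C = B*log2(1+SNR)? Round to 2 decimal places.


Given: B = 10 kHz, SNR = 10 dB
SNR linear = 10^(10/10) = 10
1 + SNR = 11
log2(11) = 3.4594316186
C = 10 * 1000 * 3.4594316186 = 34594.3162 bps
C = 34.594316 kbps -> 34.59 kbps (2 dp)

34.59


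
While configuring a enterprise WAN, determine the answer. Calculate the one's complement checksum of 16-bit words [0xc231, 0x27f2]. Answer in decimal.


Given words: [0xc231, 0x27f2]
Step 1: Sum all words
Raw sum = 49713 + 10226 = 59939
One's complement = ~59939 & 0xFFFF = 5596

5596


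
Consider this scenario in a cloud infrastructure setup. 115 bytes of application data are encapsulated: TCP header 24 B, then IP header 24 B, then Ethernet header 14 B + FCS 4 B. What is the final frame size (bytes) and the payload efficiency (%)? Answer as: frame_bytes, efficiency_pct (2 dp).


TCP segment = 115 + 24 = 139 B
IP packet = 139 + 24 = 163 B
Ethernet frame = 163 + 14 + 4 = 181 B
Efficiency = app / frame = 115 / 181 = 0.635359 = 63.5359% -> 63.54% (2 dp)

181, 63.54


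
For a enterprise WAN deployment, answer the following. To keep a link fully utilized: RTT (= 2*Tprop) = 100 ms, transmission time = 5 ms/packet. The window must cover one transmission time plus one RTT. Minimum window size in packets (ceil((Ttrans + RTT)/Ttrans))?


Given: Ttrans = 5 ms, RTT = 100 ms (= 2 * Tprop, Tprop = 50 ms)
Time until first ACK returns = Ttrans + RTT = 5 + 100 = 105 ms
Need W * Ttrans >= Ttrans + RTT  ->  W >= (Ttrans + RTT) / Ttrans
(Ttrans + RTT) / Ttrans = 105 / 5 = 21
W_min = ceil(21) = 21

21


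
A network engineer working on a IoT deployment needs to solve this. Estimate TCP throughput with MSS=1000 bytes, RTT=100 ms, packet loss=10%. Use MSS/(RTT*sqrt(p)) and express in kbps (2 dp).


Given: MSS = 1000 bytes, RTT = 100 ms, loss = 10%
RTT in seconds = 100 / 1000 = 0.1
Loss rate = 10% = 0.1
sqrt(loss) = sqrt(0.1) = 0.316227766017
Throughput (bytes/s) = 1000 / (0.1 * 0.316227766017) = 31622.7766
Throughput (kbps) = 31622.7766 * 8 / 1000 = 252.982213 -> 252.98 kbps (2 dp)

252.98


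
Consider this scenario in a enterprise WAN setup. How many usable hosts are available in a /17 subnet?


Given: subnet mask /17
Host bits = 32 - 17 = 15
Total addresses = 2^15 = 32768
Usable hosts = 32768 - 2 (network + broadcast) = 32766

32766


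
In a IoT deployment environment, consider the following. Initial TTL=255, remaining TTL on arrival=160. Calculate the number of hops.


Given: initial TTL = 255, received TTL = 160
Hops = initial TTL - received TTL
Hops = 255 - 160 = 95

95


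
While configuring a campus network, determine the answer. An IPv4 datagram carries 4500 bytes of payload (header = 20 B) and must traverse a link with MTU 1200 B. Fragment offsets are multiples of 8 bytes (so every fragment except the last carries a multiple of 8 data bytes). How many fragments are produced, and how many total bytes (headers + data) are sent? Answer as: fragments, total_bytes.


Max data per non-final fragment = floor((MTU - header)/8)*8 = floor((1200 - 20)/8)*8 = floor(1180/8)*8 = 1176 B
Final fragment needs no 8-byte alignment: it can carry up to MTU - header = 1180 B
Non-final fragments needed = ceil((payload - 1180) / 1176) = ceil(3320/1176) = ceil(2.8231) = 3
Number of fragments = 3 + 1 = 4
Fragment sizes (data): 3 * 1176 B + 972 B (last, 972 <= 1180 OK)
Total bytes sent = payload + n_frags * header = 4500 + 4*20 = 4500 + 80 = 4580 B

4, 4580


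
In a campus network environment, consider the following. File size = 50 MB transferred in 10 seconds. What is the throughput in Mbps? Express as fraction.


Given: file = 50 MB, time = 10 s
File in Mb = 50 * 8 = 400 Mb
Throughput = 400 / 10 Mbps
Throughput = 40 Mbps

40


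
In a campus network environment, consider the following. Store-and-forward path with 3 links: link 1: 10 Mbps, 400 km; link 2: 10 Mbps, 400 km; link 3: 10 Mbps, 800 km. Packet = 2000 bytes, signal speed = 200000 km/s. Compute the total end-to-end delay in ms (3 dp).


Packet = 2000 bytes = 16000 bits. Store-and-forward: sum (t_trans + t_prop) per link.
Link 1: t_trans = 16000/(10*10^6) s = 1.6000 ms; t_prop = 400/200000 s = 2.0000 ms; subtotal = 3.6000 ms
Link 2: t_trans = 16000/(10*10^6) s = 1.6000 ms; t_prop = 400/200000 s = 2.0000 ms; subtotal = 3.6000 ms
Link 3: t_trans = 16000/(10*10^6) s = 1.6000 ms; t_prop = 800/200000 s = 4.0000 ms; subtotal = 5.6000 ms
End-to-end = 3.6000 + 3.6000 + 5.6000 = 12.8000 ms -> 12.800 ms (3 dp)

12.800


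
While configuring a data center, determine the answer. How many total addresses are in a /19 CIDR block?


Given: CIDR prefix /19
Host bits = 32 - 19 = 13
Total addresses = 2^13 = 8192

8192


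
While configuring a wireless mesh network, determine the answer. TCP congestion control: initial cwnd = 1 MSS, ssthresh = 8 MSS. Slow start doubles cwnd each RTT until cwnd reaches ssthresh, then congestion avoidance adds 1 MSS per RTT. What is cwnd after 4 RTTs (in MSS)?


RTT 0: cwnd = 1 MSS (initial)
RTT 1: cwnd = 2 MSS (slow start, doubled)
RTT 2: cwnd = 4 MSS (slow start, doubled)
RTT 3: cwnd = 8 MSS (slow start, doubled)
RTT 4: cwnd = 9 MSS (congestion avoidance, +1)

9


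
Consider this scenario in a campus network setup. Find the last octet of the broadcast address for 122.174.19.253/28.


Given: IP = 122.174.19.253, prefix = /28
Host bits = 32 - 28 = 4
Network last octet = 253 AND mask = 240
Host part size = 2^4 - 1 = 15
Broadcast last octet = 240 OR 15 = 255

255


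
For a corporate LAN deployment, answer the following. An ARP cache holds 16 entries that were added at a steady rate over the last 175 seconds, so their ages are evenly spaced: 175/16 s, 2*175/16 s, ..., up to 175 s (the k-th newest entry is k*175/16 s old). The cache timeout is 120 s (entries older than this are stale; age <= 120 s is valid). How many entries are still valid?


Ages are k * 175/16 s for k = 1..16 (spacing = 10.9375 s).
Entry k is valid iff k * 175/16 <= 120 iff k <= 16 * 120 / 175 = 10.9714
n_valid = floor(10.9714) = 10
(n_stale = 16 - 10 = 6)

10


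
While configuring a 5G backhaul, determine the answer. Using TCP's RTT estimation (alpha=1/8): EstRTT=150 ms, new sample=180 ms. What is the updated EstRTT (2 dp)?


Given: EstRTT = 150 ms, SampleRTT = 180 ms, alpha = 1/8
New EstRTT = (1 - alpha) * EstRTT + alpha * SampleRTT
(7/8) * 150 = 131.25
(1/8) * 180 = 22.5
New EstRTT = 131.25 + 22.5 = 153.75 ms -> 153.75 ms (2 dp)

153.75


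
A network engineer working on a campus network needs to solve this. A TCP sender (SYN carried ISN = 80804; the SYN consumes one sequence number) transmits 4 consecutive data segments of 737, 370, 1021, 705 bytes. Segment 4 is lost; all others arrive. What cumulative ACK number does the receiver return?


SYN uses sequence number 80804; first data byte = ISN + 1 = 80805.
Segment 1: SEQ = 80805, len = 737 B, covers [80805, 81541]
Segment 2: SEQ = 81542, len = 370 B, covers [81542, 81911]
Segment 3: SEQ = 81912, len = 1021 B, covers [81912, 82932]
Segment 4: SEQ = 82933, len = 705 B, covers [82933, 83637] [LOST]
In-order data received: bytes [80805, 82932] (segments 1..3).
Segment 4 missing -> gap begins at byte 82933.
Cumulative ACK = next expected in-order byte = 80805 + 737 + 370 + 1021 = 82933

82933


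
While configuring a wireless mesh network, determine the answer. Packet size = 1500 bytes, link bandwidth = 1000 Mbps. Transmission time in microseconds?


Given: packet = 1500 bytes, bandwidth = 1000 Mbps
Packet in bits = 1500 * 8 = 12000 bits
Bandwidth = 1000 * 10^6 = 1000000000 bps
Time = 12000 / 1000000000 seconds
Time in us = 12000 * 10^6 / 1000000000 = 12

12


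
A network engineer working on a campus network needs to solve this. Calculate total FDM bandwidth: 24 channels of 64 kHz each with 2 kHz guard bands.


Given: 24 channels, 64 kHz each, guard = 2 kHz
Channel bandwidth = 24 * 64 = 1536 kHz
Guard bands = 23 gaps * 2 kHz = 46 kHz
Total = 1536 + 46 = 1582 kHz

1582


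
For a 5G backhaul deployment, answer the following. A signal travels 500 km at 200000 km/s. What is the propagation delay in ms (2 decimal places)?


Given: distance = 500 km, speed = 200000 km/s
Delay = distance / speed = 500 / 200000 seconds
Delay in ms = 500 * 1000 / 200000
Delay = 2.5000 ms
Rounded to 2 dp = 2.50 ms

2.50


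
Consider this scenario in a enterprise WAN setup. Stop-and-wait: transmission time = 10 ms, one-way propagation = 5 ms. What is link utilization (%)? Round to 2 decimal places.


Given: Ttrans = 10 ms, Tprop = 5 ms
RTT = 2 * Tprop = 2 * 5 = 10 ms
U = Ttrans / (Ttrans + RTT)
U = 10 / (10 + 10)
U = 10 / 20 = 0.5
U% = 50.00%

50.00


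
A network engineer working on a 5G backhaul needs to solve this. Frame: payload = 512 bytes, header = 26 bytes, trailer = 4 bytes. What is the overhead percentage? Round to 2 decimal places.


Given: payload = 512 B, header = 26 B, trailer = 4 B
Overhead bytes = header + trailer = 26 + 4 = 30
Total frame = payload + overhead = 512 + 30 = 542
Overhead % = 30 / 542 * 100 = 5.5351% -> 5.54% (2 dp)

5.54


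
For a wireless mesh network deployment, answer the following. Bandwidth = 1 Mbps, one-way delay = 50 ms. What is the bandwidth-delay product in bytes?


Given: bandwidth = 1 Mbps, delay = 50 ms
BDP in bits = 1 * 10^6 * 50 / 1000
BDP in bits = 50000
BDP in bytes = 50000 / 8 = 6250

6250


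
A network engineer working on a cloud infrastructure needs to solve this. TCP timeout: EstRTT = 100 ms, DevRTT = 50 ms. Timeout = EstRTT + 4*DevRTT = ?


Given: EstRTT = 100 ms, DevRTT = 50 ms
Timeout = EstRTT + 4 * DevRTT
4 * DevRTT = 4 * 50 = 200
Timeout = 100 + 200 = 300 ms

300


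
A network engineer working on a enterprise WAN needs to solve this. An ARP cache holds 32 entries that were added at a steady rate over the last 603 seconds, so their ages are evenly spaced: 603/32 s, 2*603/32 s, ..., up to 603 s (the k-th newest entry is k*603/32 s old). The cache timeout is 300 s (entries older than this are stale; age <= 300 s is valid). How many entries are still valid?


Ages are k * 603/32 s for k = 1..32 (spacing = 18.8438 s).
Entry k is valid iff k * 603/32 <= 300 iff k <= 32 * 300 / 603 = 15.9204
n_valid = floor(15.9204) = 15
(n_stale = 32 - 15 = 17)

15


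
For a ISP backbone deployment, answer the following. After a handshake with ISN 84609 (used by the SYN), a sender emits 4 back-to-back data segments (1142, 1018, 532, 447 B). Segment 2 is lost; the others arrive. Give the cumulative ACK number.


SYN uses sequence number 84609; first data byte = ISN + 1 = 84610.
Segment 1: SEQ = 84610, len = 1142 B, covers [84610, 85751]
Segment 2: SEQ = 85752, len = 1018 B, covers [85752, 86769] [LOST]
Segment 3: SEQ = 86770, len = 532 B, covers [86770, 87301]
Segment 4: SEQ = 87302, len = 447 B, covers [87302, 87748]
In-order data received: bytes [84610, 85751] (segments 1..1).
Segment 2 missing -> gap begins at byte 85752; later segments buffered out of order.
Cumulative ACK = next expected in-order byte = 84610 + 1142 = 85752

85752


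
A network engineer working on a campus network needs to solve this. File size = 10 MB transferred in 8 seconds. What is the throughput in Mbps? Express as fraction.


Given: file = 10 MB, time = 8 s
File in Mb = 10 * 8 = 80 Mb
Throughput = 80 / 8 Mbps
Throughput = 10 Mbps

10


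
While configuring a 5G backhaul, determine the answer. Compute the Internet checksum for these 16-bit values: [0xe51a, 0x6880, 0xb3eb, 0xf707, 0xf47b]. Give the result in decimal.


Given words: [0xe51a, 0x6880, 0xb3eb, 0xf707, 0xf47b]
Step 1: Sum all words
Raw sum = 58650 + 26752 + 46059 + 63239 + 62587 = 257287
Step 2: Fold carry: (60679 + 3) = 60682
One's complement = ~60682 & 0xFFFF = 4853

4853


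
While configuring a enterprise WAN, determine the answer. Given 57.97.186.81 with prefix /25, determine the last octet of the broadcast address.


Given: IP = 57.97.186.81, prefix = /25
Host bits = 32 - 25 = 7
Network last octet = 81 AND mask = 0
Host part size = 2^7 - 1 = 127
Broadcast last octet = 0 OR 127 = 127

127


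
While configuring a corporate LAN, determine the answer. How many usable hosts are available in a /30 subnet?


Given: subnet mask /30
Host bits = 32 - 30 = 2
Total addresses = 2^2 = 4
Usable hosts = 4 - 2 (network + broadcast) = 2

2


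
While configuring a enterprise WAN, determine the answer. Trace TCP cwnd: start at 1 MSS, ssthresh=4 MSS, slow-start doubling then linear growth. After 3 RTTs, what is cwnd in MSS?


RTT 0: cwnd = 1 MSS (initial)
RTT 1: cwnd = 2 MSS (slow start, doubled)
RTT 2: cwnd = 4 MSS (slow start, doubled)
RTT 3: cwnd = 5 MSS (congestion avoidance, +1)

5


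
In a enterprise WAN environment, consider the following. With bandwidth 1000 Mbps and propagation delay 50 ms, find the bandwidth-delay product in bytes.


Given: bandwidth = 1000 Mbps, delay = 50 ms
BDP in bits = 1000 * 10^6 * 50 / 1000
BDP in bits = 50000000
BDP in bytes = 50000000 / 8 = 6250000

6250000


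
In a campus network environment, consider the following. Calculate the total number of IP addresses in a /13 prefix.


Given: CIDR prefix /13
Host bits = 32 - 13 = 19
Total addresses = 2^19 = 524288

524288


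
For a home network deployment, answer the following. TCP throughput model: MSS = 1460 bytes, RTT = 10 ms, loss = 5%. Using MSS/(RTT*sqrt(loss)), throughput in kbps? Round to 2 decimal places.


Given: MSS = 1460 bytes, RTT = 10 ms, loss = 5%
RTT in seconds = 10 / 1000 = 0.01
Loss rate = 5% = 0.05
sqrt(loss) = sqrt(0.05) = 0.223606797750
Throughput (bytes/s) = 1460 / (0.01 * 0.223606797750) = 652931.8494
Throughput (kbps) = 652931.8494 * 8 / 1000 = 5223.454795 -> 5223.45 kbps (2 dp)

5223.45


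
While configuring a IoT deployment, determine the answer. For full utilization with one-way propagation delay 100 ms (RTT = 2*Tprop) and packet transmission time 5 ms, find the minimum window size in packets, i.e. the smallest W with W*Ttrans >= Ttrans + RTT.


Given: Ttrans = 5 ms, RTT = 200 ms (= 2 * Tprop, Tprop = 100 ms)
Time until first ACK returns = Ttrans + RTT = 5 + 200 = 205 ms
Need W * Ttrans >= Ttrans + RTT  ->  W >= (Ttrans + RTT) / Ttrans
(Ttrans + RTT) / Ttrans = 205 / 5 = 41
W_min = ceil(41) = 41

41


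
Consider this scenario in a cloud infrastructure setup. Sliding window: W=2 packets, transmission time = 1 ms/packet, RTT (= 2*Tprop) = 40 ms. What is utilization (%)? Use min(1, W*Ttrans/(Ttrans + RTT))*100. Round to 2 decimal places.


Given: W = 2, Ttrans = 1 ms, RTT = 40 ms (= 2 * Tprop, Tprop = 20 ms)
Cycle time = Ttrans + RTT = 1 + 40 = 41 ms (first packet sent until its ACK returns)
W * Ttrans = 2 * 1 = 2 ms of sending per cycle
W * Ttrans / (Ttrans + RTT) = 2 / 41 = 0.048780
U = min(1, 0.048780) = 0.048780
U% = 4.88%

4.88


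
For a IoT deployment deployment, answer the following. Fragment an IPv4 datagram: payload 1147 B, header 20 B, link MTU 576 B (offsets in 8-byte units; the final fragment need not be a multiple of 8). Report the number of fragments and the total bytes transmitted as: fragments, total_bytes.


Max data per non-final fragment = floor((MTU - header)/8)*8 = floor((576 - 20)/8)*8 = floor(556/8)*8 = 552 B
Final fragment needs no 8-byte alignment: it can carry up to MTU - header = 556 B
Non-final fragments needed = ceil((payload - 556) / 552) = ceil(591/552) = ceil(1.0707) = 2
Number of fragments = 2 + 1 = 3
Fragment sizes (data): 2 * 552 B + 43 B (last, 43 <= 556 OK)
Total bytes sent = payload + n_frags * header = 1147 + 3*20 = 1147 + 60 = 1207 B

3, 1207


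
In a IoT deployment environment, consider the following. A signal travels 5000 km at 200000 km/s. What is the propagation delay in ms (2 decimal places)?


Given: distance = 5000 km, speed = 200000 km/s
Delay = distance / speed = 5000 / 200000 seconds
Delay in ms = 5000 * 1000 / 200000
Delay = 25.0000 ms
Rounded to 2 dp = 25.00 ms

25.00


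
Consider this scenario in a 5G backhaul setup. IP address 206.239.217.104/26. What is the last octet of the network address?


Given: IP = 206.239.217.104, prefix = /26
Subnet mask = 255.255.255.192
Last octet of IP: 104
Last octet of mask: 192
Network last octet = 104 AND 192 = 64

64


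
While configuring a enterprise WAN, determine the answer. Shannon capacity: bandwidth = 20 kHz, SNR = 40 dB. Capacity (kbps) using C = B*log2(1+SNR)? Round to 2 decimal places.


Given: B = 20 kHz, SNR = 40 dB
SNR linear = 10^(40/10) = 10000
1 + SNR = 10001
log2(10001) = 13.2878566418
C = 20 * 1000 * 13.2878566418 = 265757.1328 bps
C = 265.757133 kbps -> 265.76 kbps (2 dp)

265.76


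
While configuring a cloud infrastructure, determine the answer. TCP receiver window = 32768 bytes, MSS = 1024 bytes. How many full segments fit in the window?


Given: RWND = 32768 bytes, MSS = 1024 bytes
Full segments = floor(RWND / MSS)
Full segments = floor(32768 / 1024)
Full segments = floor(32.0) = 32

32


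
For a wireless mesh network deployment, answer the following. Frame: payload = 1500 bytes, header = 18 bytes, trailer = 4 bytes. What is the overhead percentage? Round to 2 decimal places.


Given: payload = 1500 B, header = 18 B, trailer = 4 B
Overhead bytes = header + trailer = 18 + 4 = 22
Total frame = payload + overhead = 1500 + 22 = 1522
Overhead % = 22 / 1522 * 100 = 1.4455% -> 1.45% (2 dp)

1.45


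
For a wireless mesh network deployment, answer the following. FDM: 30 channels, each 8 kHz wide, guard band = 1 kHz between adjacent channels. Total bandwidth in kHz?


Given: 30 channels, 8 kHz each, guard = 1 kHz
Channel bandwidth = 30 * 8 = 240 kHz
Guard bands = 29 gaps * 1 kHz = 29 kHz
Total = 240 + 29 = 269 kHz

269


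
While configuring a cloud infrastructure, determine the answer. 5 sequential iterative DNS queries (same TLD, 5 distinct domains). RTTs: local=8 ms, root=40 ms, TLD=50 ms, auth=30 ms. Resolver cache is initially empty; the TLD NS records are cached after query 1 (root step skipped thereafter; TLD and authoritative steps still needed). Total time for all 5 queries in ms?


Lookup 1 (cold cache): local + root + TLD + auth = 8 + 40 + 50 + 30 = 128 ms
Lookups 2..5 (TLD NS cached -> skip root; new domain -> still ask TLD and auth): local + TLD + auth = 8 + 50 + 30 = 88 ms each
Remaining 4 lookups: 4 * 88 = 352 ms
Total = 128 + 352 = 480 ms

480


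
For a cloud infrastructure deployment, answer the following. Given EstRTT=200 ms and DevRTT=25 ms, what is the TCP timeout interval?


Given: EstRTT = 200 ms, DevRTT = 25 ms
Timeout = EstRTT + 4 * DevRTT
4 * DevRTT = 4 * 25 = 100
Timeout = 200 + 100 = 300 ms

300


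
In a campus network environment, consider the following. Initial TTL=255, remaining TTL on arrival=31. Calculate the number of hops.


Given: initial TTL = 255, received TTL = 31
Hops = initial TTL - received TTL
Hops = 255 - 31 = 224

224


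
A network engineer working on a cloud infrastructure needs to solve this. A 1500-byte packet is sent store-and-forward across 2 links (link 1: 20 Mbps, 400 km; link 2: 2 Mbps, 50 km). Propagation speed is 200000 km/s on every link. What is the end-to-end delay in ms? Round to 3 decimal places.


Packet = 1500 bytes = 12000 bits. Store-and-forward: sum (t_trans + t_prop) per link.
Link 1: t_trans = 12000/(20*10^6) s = 0.6000 ms; t_prop = 400/200000 s = 2.0000 ms; subtotal = 2.6000 ms
Link 2: t_trans = 12000/(2*10^6) s = 6.0000 ms; t_prop = 50/200000 s = 0.2500 ms; subtotal = 6.2500 ms
End-to-end = 2.6000 + 6.2500 = 8.8500 ms -> 8.850 ms (3 dp)

8.850


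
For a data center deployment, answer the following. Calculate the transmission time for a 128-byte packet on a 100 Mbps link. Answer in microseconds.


Given: packet = 128 bytes, bandwidth = 100 Mbps
Packet in bits = 128 * 8 = 1024 bits
Bandwidth = 100 * 10^6 = 100000000 bps
Time = 1024 / 100000000 seconds
Time in us = 1024 * 10^6 / 100000000 = 10.24

10.24


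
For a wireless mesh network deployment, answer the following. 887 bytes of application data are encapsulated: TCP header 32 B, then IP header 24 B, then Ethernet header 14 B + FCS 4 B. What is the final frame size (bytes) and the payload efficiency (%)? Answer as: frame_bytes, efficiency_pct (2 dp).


TCP segment = 887 + 32 = 919 B
IP packet = 919 + 24 = 943 B
Ethernet frame = 943 + 14 + 4 = 961 B
Efficiency = app / frame = 887 / 961 = 0.922997 = 92.2997% -> 92.30% (2 dp)

961, 92.30


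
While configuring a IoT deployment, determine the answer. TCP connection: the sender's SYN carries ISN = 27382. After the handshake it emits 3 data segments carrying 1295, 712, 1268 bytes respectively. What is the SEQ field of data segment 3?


The SYN occupies sequence number ISN = 27382, so the first data byte is ISN + 1 = 27383.
SEQ of data segment i = (ISN + 1) + sum of payload sizes of segments 1..i-1.
Segment 1: SEQ = 27383, payload = 1295 bytes
Segment 2: SEQ = 28678, payload = 712 bytes
Segment 3: SEQ = 29390, payload = 1268 bytes
SEQ of segment 3 = 27383 + 1295 + 712 = 29390

29390


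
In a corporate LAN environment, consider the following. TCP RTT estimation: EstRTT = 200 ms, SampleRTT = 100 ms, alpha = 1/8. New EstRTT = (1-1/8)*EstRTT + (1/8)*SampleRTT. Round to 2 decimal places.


Given: EstRTT = 200 ms, SampleRTT = 100 ms, alpha = 1/8
New EstRTT = (1 - alpha) * EstRTT + alpha * SampleRTT
(7/8) * 200 = 175
(1/8) * 100 = 12.5
New EstRTT = 175 + 12.5 = 187.5 ms -> 187.50 ms (2 dp)

187.50


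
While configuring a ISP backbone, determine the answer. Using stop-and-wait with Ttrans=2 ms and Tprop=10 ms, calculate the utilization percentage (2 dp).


Given: Ttrans = 2 ms, Tprop = 10 ms
RTT = 2 * Tprop = 2 * 10 = 20 ms
U = Ttrans / (Ttrans + RTT)
U = 2 / (2 + 20)
U = 2 / 22 = 0.090909
U% = 9.09%

9.09


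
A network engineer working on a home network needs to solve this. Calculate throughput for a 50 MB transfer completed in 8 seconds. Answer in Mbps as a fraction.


Given: file = 50 MB, time = 8 s
File in Mb = 50 * 8 = 400 Mb
Throughput = 400 / 8 Mbps
Throughput = 50 Mbps

50


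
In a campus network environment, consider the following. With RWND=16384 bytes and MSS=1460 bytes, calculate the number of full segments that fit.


Given: RWND = 16384 bytes, MSS = 1460 bytes
Full segments = floor(RWND / MSS)
Full segments = floor(16384 / 1460)
Full segments = floor(11.2219) = 11

11


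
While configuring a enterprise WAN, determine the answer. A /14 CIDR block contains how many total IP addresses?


Given: CIDR prefix /14
Host bits = 32 - 14 = 18
Total addresses = 2^18 = 262144

262144


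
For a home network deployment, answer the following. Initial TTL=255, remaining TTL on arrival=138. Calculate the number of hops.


Given: initial TTL = 255, received TTL = 138
Hops = initial TTL - received TTL
Hops = 255 - 138 = 117

117


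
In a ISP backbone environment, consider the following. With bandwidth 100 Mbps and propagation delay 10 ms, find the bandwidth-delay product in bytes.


Given: bandwidth = 100 Mbps, delay = 10 ms
BDP in bits = 100 * 10^6 * 10 / 1000
BDP in bits = 1000000
BDP in bytes = 1000000 / 8 = 125000

125000


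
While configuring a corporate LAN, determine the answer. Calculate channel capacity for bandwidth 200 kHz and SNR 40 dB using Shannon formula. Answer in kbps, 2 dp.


Given: B = 200 kHz, SNR = 40 dB
SNR linear = 10^(40/10) = 10000
1 + SNR = 10001
log2(10001) = 13.2878566418
C = 200 * 1000 * 13.2878566418 = 2657571.3284 bps
C = 2657.571328 kbps -> 2657.57 kbps (2 dp)

2657.57


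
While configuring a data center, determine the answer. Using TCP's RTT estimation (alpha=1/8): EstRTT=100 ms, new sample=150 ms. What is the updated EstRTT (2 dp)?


Given: EstRTT = 100 ms, SampleRTT = 150 ms, alpha = 1/8
New EstRTT = (1 - alpha) * EstRTT + alpha * SampleRTT
(7/8) * 100 = 87.5
(1/8) * 150 = 18.75
New EstRTT = 87.5 + 18.75 = 106.25 ms -> 106.25 ms (2 dp)

106.25


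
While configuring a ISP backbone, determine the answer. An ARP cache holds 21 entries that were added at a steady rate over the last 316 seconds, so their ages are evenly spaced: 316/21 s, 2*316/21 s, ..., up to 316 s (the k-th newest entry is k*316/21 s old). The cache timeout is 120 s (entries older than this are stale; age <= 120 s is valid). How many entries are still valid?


Ages are k * 316/21 s for k = 1..21 (spacing = 15.0476 s).
Entry k is valid iff k * 316/21 <= 120 iff k <= 21 * 120 / 316 = 7.9747
n_valid = floor(7.9747) = 7
(n_stale = 21 - 7 = 14)

7


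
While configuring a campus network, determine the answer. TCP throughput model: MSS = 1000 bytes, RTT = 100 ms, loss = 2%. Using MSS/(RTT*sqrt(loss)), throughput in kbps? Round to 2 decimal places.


Given: MSS = 1000 bytes, RTT = 100 ms, loss = 2%
RTT in seconds = 100 / 1000 = 0.1
Loss rate = 2% = 0.02
sqrt(loss) = sqrt(0.02) = 0.141421356237
Throughput (bytes/s) = 1000 / (0.1 * 0.141421356237) = 70710.6781
Throughput (kbps) = 70710.6781 * 8 / 1000 = 565.685425 -> 565.69 kbps (2 dp)

565.69


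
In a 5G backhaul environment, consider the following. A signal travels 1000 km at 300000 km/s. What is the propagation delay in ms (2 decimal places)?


Given: distance = 1000 km, speed = 300000 km/s
Delay = distance / speed = 1000 / 300000 seconds
Delay in ms = 1000 * 1000 / 300000
Delay = 3.3333 ms
Rounded to 2 dp = 3.33 ms

3.33


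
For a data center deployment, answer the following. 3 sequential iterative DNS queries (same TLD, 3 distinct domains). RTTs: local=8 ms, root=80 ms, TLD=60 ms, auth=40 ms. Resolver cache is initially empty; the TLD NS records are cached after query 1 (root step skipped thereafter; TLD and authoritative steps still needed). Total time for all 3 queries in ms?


Lookup 1 (cold cache): local + root + TLD + auth = 8 + 80 + 60 + 40 = 188 ms
Lookups 2..3 (TLD NS cached -> skip root; new domain -> still ask TLD and auth): local + TLD + auth = 8 + 60 + 40 = 108 ms each
Remaining 2 lookups: 2 * 108 = 216 ms
Total = 188 + 216 = 404 ms

404


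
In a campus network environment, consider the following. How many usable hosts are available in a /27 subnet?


Given: subnet mask /27
Host bits = 32 - 27 = 5
Total addresses = 2^5 = 32
Usable hosts = 32 - 2 (network + broadcast) = 30

30


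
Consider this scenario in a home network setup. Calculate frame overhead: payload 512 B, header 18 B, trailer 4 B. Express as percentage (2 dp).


Given: payload = 512 B, header = 18 B, trailer = 4 B
Overhead bytes = header + trailer = 18 + 4 = 22
Total frame = payload + overhead = 512 + 22 = 534
Overhead % = 22 / 534 * 100 = 4.1199% -> 4.12% (2 dp)

4.12


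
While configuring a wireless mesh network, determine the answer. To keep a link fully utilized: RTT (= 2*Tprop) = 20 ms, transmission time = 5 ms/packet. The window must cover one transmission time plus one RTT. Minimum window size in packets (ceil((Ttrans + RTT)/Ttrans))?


Given: Ttrans = 5 ms, RTT = 20 ms (= 2 * Tprop, Tprop = 10 ms)
Time until first ACK returns = Ttrans + RTT = 5 + 20 = 25 ms
Need W * Ttrans >= Ttrans + RTT  ->  W >= (Ttrans + RTT) / Ttrans
(Ttrans + RTT) / Ttrans = 25 / 5 = 5
W_min = ceil(5) = 5

5


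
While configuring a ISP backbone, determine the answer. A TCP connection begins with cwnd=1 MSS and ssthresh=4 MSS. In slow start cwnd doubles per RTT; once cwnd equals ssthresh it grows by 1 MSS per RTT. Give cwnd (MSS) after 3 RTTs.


RTT 0: cwnd = 1 MSS (initial)
RTT 1: cwnd = 2 MSS (slow start, doubled)
RTT 2: cwnd = 4 MSS (slow start, doubled)
RTT 3: cwnd = 5 MSS (congestion avoidance, +1)

5


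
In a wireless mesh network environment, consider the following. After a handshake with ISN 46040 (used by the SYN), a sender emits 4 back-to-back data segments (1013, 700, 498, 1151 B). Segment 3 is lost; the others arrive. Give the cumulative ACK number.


SYN uses sequence number 46040; first data byte = ISN + 1 = 46041.
Segment 1: SEQ = 46041, len = 1013 B, covers [46041, 47053]
Segment 2: SEQ = 47054, len = 700 B, covers [47054, 47753]
Segment 3: SEQ = 47754, len = 498 B, covers [47754, 48251] [LOST]
Segment 4: SEQ = 48252, len = 1151 B, covers [48252, 49402]
In-order data received: bytes [46041, 47753] (segments 1..2).
Segment 3 missing -> gap begins at byte 47754; later segments buffered out of order.
Cumulative ACK = next expected in-order byte = 46041 + 1013 + 700 = 47754

47754


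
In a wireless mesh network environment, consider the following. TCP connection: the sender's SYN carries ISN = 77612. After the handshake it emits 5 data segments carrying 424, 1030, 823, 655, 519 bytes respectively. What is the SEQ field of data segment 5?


The SYN occupies sequence number ISN = 77612, so the first data byte is ISN + 1 = 77613.
SEQ of data segment i = (ISN + 1) + sum of payload sizes of segments 1..i-1.
Segment 1: SEQ = 77613, payload = 424 bytes
Segment 2: SEQ = 78037, payload = 1030 bytes
Segment 3: SEQ = 79067, payload = 823 bytes
Segment 4: SEQ = 79890, payload = 655 bytes
Segment 5: SEQ = 80545, payload = 519 bytes
SEQ of segment 5 = 77613 + 424 + 1030 + 823 + 655 = 80545

80545


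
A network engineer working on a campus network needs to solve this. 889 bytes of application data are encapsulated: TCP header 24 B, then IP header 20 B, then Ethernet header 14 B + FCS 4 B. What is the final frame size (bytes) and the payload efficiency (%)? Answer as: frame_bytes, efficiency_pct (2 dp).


TCP segment = 889 + 24 = 913 B
IP packet = 913 + 20 = 933 B
Ethernet frame = 933 + 14 + 4 = 951 B
Efficiency = app / frame = 889 / 951 = 0.934805 = 93.4805% -> 93.48% (2 dp)

951, 93.48


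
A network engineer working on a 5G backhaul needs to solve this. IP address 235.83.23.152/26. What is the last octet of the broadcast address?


Given: IP = 235.83.23.152, prefix = /26
Host bits = 32 - 26 = 6
Network last octet = 152 AND mask = 128
Host part size = 2^6 - 1 = 63
Broadcast last octet = 128 OR 63 = 191

191


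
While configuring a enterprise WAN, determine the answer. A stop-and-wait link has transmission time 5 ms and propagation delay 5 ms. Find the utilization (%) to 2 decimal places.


Given: Ttrans = 5 ms, Tprop = 5 ms
RTT = 2 * Tprop = 2 * 5 = 10 ms
U = Ttrans / (Ttrans + RTT)
U = 5 / (5 + 10)
U = 5 / 15 = 0.333333
U% = 33.33%

33.33
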